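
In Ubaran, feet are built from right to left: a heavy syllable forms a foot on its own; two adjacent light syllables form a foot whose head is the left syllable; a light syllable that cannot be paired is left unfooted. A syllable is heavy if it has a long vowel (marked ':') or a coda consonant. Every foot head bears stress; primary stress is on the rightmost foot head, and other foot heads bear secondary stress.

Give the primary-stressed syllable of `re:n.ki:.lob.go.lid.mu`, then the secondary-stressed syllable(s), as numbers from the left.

primary 5, secondary 1, 2, 3

Weights: 1 re:n H, 2 ki: H, 3 lob H, 4 go L, 5 lid H, 6 mu L.
Parse right to left (heavy = foot alone; LL = one foot; stranded L unfooted): (ˈre:n) (ˈki:) (ˈlob) go (ˈlid) mu.
Foot heads: 1, 2, 3, 5.
Primary stress on the rightmost head = syllable 5.
Secondary stress on 1, 2, 3: ˌre:n.ˌki:.ˌlob.go.ˈlid.mu.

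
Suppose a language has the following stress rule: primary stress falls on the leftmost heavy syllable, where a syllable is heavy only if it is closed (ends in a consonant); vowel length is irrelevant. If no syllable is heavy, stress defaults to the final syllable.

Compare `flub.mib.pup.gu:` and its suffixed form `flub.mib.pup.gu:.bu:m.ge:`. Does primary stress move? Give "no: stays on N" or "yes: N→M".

no: stays on 1

Base `flub.mib.pup.gu:` (4 syllables):
  Weights: 1 flub H, 2 mib H, 3 pup H, 4 gu: L.
  Heavy syllables in the domain: 1, 2, 3. The leftmost is syllable 1 (flub).
  → primary stress on syllable 1.
Suffixed `flub.mib.pup.gu:.bu:m.ge:` (6 syllables):
  Weights: 1 flub H, 2 mib H, 3 pup H, 4 gu: L, 5 bu:m H, 6 ge: L.
  Heavy syllables in the domain: 1, 2, 3, 5. The leftmost is syllable 1 (flub).
  → primary stress on syllable 1.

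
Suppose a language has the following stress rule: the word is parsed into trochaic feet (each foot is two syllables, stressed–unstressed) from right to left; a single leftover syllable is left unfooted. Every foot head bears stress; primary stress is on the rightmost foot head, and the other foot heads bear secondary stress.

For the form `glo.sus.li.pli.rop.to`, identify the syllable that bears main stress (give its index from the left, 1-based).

5

Parse right to left into trochaic (ˈσσ) feet: (ˈglo.sus) (ˈli.pli) (ˈrop.to).
Foot heads (stressed positions): 1, 3, 5.
End Rule Rightmost: primary stress on the rightmost head = syllable 5.
Primary stress: syllable 5 → glo.sus.li.pli.ˈrop.to.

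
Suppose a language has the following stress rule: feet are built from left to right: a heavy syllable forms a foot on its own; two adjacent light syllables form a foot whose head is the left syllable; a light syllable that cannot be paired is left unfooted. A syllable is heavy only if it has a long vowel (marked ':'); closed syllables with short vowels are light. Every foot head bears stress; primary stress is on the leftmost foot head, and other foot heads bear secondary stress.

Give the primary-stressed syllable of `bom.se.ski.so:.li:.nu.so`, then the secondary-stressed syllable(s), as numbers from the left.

Weights: 1 bom L, 2 se L, 3 ski L, 4 so: H, 5 li: H, 6 nu L, 7 so L.
Parse left to right (heavy = foot alone; LL = one foot; stranded L unfooted): (ˈbom.se) ski (ˈso:) (ˈli:) (ˈnu.so).
Foot heads: 1, 4, 5, 6.
Primary stress on the leftmost head = syllable 1.
Secondary stress on 4, 5, 6: ˈbom.se.ski.ˌso:.ˌli:.ˌnu.so.

primary 1, secondary 4, 5, 6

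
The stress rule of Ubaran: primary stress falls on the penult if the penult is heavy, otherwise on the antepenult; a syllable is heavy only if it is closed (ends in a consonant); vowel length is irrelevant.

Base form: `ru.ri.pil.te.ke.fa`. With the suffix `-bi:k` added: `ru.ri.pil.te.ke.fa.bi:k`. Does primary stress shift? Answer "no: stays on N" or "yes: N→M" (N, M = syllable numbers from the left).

Base `ru.ri.pil.te.ke.fa` (6 syllables):
  Weights: 4 te L, 5 ke L, 6 fa L.
  The penult (syllable 5, ke) is light, so stress falls on the antepenult (syllable 4, te).
  → primary stress on syllable 4.
Suffixed `ru.ri.pil.te.ke.fa.bi:k` (7 syllables):
  Weights: 5 ke L, 6 fa L, 7 bi:k H.
  The penult (syllable 6, fa) is light, so stress falls on the antepenult (syllable 5, ke).
  → primary stress on syllable 5.

yes: 4→5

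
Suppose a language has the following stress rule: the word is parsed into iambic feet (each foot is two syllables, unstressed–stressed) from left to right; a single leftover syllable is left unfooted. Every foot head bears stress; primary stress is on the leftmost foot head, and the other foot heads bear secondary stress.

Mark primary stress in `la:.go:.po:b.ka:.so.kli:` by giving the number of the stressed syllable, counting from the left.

Parse left to right into iambic (σˈσ) feet: (la:.ˈgo:) (po:b.ˈka:) (so.ˈkli:).
Foot heads (stressed positions): 2, 4, 6.
End Rule Leftmost: primary stress on the leftmost head = syllable 2.
Primary stress: syllable 2 → la:.ˈgo:.po:b.ka:.so.kli:.

2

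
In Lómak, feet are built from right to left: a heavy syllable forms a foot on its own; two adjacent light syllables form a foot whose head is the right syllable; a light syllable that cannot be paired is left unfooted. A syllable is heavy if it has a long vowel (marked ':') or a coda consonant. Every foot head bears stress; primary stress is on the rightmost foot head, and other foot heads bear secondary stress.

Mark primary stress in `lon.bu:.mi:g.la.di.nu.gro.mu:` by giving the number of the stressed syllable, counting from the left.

8

Weights: 1 lon H, 2 bu: H, 3 mi:g H, 4 la L, 5 di L, 6 nu L, 7 gro L, 8 mu: H.
Parse right to left (heavy = foot alone; LL = one foot; stranded L unfooted): (ˈlon) (ˈbu:) (ˈmi:g) (la.ˈdi) (nu.ˈgro) (ˈmu:).
Foot heads: 1, 2, 3, 5, 7, 8.
Primary stress on the rightmost head = syllable 8.
Primary stress: syllable 8 → lon.bu:.mi:g.la.di.nu.gro.ˈmu:.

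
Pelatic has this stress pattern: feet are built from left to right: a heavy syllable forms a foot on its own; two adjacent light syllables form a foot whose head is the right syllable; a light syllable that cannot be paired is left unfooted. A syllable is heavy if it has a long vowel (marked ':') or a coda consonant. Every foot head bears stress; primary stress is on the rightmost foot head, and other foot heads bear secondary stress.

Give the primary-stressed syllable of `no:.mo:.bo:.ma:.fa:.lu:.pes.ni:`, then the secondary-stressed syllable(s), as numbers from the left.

Weights: 1 no: H, 2 mo: H, 3 bo: H, 4 ma: H, 5 fa: H, 6 lu: H, 7 pes H, 8 ni: H.
Parse left to right (heavy = foot alone; LL = one foot; stranded L unfooted): (ˈno:) (ˈmo:) (ˈbo:) (ˈma:) (ˈfa:) (ˈlu:) (ˈpes) (ˈni:).
Foot heads: 1, 2, 3, 4, 5, 6, 7, 8.
Primary stress on the rightmost head = syllable 8.
Secondary stress on 1, 2, 3, 4, 5, 6, 7: ˌno:.ˌmo:.ˌbo:.ˌma:.ˌfa:.ˌlu:.ˌpes.ˈni:.

primary 8, secondary 1, 2, 3, 4, 5, 6, 7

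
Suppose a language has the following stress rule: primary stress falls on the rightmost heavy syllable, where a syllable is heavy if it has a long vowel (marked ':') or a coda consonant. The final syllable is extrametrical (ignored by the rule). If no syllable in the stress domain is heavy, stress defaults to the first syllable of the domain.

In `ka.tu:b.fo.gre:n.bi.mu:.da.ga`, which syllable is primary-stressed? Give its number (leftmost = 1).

6

The final syllable (8, ga) is extrametrical; the stress domain is syllables 1–7.
Weights: 1 ka L, 2 tu:b H, 3 fo L, 4 gre:n H, 5 bi L, 6 mu: H, 7 da L.
Heavy syllables in the domain: 2, 4, 6. The rightmost is syllable 6 (mu:).
Primary stress: syllable 6 → ka.tu:b.fo.gre:n.bi.ˈmu:.da.ga.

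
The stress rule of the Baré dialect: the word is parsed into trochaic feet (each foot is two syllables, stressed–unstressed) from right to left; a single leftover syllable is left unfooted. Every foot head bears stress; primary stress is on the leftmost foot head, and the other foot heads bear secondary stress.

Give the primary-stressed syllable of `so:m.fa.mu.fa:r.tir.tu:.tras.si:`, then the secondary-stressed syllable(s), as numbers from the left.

primary 1, secondary 3, 5, 7

Parse right to left into trochaic (ˈσσ) feet: (ˈso:m.fa) (ˈmu.fa:r) (ˈtir.tu:) (ˈtras.si:).
Foot heads (stressed positions): 1, 3, 5, 7.
End Rule Leftmost: primary stress on the leftmost head = syllable 1.
Secondary stress on 3, 5, 7: ˈso:m.fa.ˌmu.fa:r.ˌtir.tu:.ˌtras.si:.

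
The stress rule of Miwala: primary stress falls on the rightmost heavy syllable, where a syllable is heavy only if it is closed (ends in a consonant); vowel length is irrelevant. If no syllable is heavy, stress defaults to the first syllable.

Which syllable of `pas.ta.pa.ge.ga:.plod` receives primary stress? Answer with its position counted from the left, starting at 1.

Weights: 1 pas H, 2 ta L, 3 pa L, 4 ge L, 5 ga: L, 6 plod H.
Heavy syllables in the domain: 1, 6. The rightmost is syllable 6 (plod).
Primary stress: syllable 6 → pas.ta.pa.ge.ga:.ˈplod.

6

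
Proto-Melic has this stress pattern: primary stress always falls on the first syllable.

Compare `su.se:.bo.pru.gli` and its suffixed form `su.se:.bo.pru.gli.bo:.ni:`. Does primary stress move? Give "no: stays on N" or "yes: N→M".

no: stays on 1

Base `su.se:.bo.pru.gli` (5 syllables):
  The word has 5 syllables; the first syllable is syllable 1 (su).
  → primary stress on syllable 1.
Suffixed `su.se:.bo.pru.gli.bo:.ni:` (7 syllables):
  The word has 7 syllables; the first syllable is syllable 1 (su).
  → primary stress on syllable 1.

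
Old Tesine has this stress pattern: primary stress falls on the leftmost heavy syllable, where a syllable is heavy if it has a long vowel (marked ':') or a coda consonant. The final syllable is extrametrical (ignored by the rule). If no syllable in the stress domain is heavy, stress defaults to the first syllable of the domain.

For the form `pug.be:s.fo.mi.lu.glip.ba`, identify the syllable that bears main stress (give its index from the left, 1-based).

1

The final syllable (7, ba) is extrametrical; the stress domain is syllables 1–6.
Weights: 1 pug H, 2 be:s H, 3 fo L, 4 mi L, 5 lu L, 6 glip H.
Heavy syllables in the domain: 1, 2, 6. The leftmost is syllable 1 (pug).
Primary stress: syllable 1 → ˈpug.be:s.fo.mi.lu.glip.ba.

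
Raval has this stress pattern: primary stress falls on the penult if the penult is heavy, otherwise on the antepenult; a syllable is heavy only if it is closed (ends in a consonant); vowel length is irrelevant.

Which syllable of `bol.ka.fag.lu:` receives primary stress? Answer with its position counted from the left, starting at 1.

Weights: 2 ka L, 3 fag H, 4 lu: L.
The penult (syllable 3, fag) is heavy, so it takes stress.
Primary stress: syllable 3 → bol.ka.ˈfag.lu:.

3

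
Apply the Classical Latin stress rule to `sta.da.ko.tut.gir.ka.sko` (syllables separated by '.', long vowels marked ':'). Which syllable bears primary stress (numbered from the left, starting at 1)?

5

Classical Latin: stress the penult if heavy (long vowel or closed), else the antepenult.
Weights: 5 gir H, 6 ka L, 7 sko L.
The penult (syllable 6, ka) is light, so stress falls on the antepenult (syllable 5, gir).
Stress on syllable 5: sta.da.ko.tut.ˈgir.ka.sko.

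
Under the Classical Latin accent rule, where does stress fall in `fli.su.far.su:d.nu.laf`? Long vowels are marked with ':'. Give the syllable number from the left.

4

Classical Latin: stress the penult if heavy (long vowel or closed), else the antepenult.
Weights: 4 su:d H, 5 nu L, 6 laf H.
The penult (syllable 5, nu) is light, so stress falls on the antepenult (syllable 4, su:d).
Stress on syllable 4: fli.su.far.ˈsu:d.nu.laf.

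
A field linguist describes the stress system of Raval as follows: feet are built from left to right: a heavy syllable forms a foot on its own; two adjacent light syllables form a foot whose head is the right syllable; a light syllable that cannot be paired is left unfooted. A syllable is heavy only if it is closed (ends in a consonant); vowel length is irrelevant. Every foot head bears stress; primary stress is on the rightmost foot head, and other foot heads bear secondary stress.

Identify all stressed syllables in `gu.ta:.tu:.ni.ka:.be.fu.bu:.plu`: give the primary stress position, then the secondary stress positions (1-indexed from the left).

Weights: 1 gu L, 2 ta: L, 3 tu: L, 4 ni L, 5 ka: L, 6 be L, 7 fu L, 8 bu: L, 9 plu L.
Parse left to right (heavy = foot alone; LL = one foot; stranded L unfooted): (gu.ˈta:) (tu:.ˈni) (ka:.ˈbe) (fu.ˈbu:) plu.
Foot heads: 2, 4, 6, 8.
Primary stress on the rightmost head = syllable 8.
Secondary stress on 2, 4, 6: gu.ˌta:.tu:.ˌni.ka:.ˌbe.fu.ˈbu:.plu.

primary 8, secondary 2, 4, 6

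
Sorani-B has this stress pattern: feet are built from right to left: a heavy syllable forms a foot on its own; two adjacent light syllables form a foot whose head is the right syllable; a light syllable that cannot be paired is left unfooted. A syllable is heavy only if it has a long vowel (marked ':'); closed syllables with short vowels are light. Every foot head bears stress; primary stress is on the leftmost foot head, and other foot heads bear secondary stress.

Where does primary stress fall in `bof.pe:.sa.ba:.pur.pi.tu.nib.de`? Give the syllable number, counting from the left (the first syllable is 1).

2

Weights: 1 bof L, 2 pe: H, 3 sa L, 4 ba: H, 5 pur L, 6 pi L, 7 tu L, 8 nib L, 9 de L.
Parse right to left (heavy = foot alone; LL = one foot; stranded L unfooted): bof (ˈpe:) sa (ˈba:) pur (pi.ˈtu) (nib.ˈde).
Foot heads: 2, 4, 7, 9.
Primary stress on the leftmost head = syllable 2.
Primary stress: syllable 2 → bof.ˈpe:.sa.ba:.pur.pi.tu.nib.de.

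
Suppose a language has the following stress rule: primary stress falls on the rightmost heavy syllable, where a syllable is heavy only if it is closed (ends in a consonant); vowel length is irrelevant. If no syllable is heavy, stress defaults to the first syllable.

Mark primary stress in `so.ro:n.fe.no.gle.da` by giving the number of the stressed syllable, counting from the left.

2

Weights: 1 so L, 2 ro:n H, 3 fe L, 4 no L, 5 gle L, 6 da L.
Heavy syllables in the domain: 2. The rightmost is syllable 2 (ro:n).
Primary stress: syllable 2 → so.ˈro:n.fe.no.gle.da.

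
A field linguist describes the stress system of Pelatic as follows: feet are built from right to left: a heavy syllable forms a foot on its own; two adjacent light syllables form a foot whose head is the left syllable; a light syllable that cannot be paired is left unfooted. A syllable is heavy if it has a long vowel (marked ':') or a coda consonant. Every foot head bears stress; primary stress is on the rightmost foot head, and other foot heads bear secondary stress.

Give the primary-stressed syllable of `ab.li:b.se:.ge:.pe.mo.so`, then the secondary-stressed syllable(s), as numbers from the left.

primary 6, secondary 1, 2, 3, 4

Weights: 1 ab H, 2 li:b H, 3 se: H, 4 ge: H, 5 pe L, 6 mo L, 7 so L.
Parse right to left (heavy = foot alone; LL = one foot; stranded L unfooted): (ˈab) (ˈli:b) (ˈse:) (ˈge:) pe (ˈmo.so).
Foot heads: 1, 2, 3, 4, 6.
Primary stress on the rightmost head = syllable 6.
Secondary stress on 1, 2, 3, 4: ˌab.ˌli:b.ˌse:.ˌge:.pe.ˈmo.so.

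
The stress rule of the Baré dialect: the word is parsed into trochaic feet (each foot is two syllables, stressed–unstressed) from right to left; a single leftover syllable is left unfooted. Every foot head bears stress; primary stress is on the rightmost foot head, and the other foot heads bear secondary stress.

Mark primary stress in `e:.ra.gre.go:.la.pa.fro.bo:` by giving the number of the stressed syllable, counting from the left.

7

Parse right to left into trochaic (ˈσσ) feet: (ˈe:.ra) (ˈgre.go:) (ˈla.pa) (ˈfro.bo:).
Foot heads (stressed positions): 1, 3, 5, 7.
End Rule Rightmost: primary stress on the rightmost head = syllable 7.
Primary stress: syllable 7 → e:.ra.gre.go:.la.pa.ˈfro.bo:.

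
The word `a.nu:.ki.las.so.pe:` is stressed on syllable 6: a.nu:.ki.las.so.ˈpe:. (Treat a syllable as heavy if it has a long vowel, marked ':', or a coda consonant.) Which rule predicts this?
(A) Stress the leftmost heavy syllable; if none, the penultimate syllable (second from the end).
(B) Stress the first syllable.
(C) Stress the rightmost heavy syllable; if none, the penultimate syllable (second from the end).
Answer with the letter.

Rule A → syllable 2 (observed: 6).
Rule B → syllable 1 (observed: 6).
Rule C → syllable 6 ✓.

C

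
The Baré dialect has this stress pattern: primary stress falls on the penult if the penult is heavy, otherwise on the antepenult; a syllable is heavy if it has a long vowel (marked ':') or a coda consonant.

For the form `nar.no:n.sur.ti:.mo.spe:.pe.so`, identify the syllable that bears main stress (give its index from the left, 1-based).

6

Weights: 6 spe: H, 7 pe L, 8 so L.
The penult (syllable 7, pe) is light, so stress falls on the antepenult (syllable 6, spe:).
Primary stress: syllable 6 → nar.no:n.sur.ti:.mo.ˈspe:.pe.so.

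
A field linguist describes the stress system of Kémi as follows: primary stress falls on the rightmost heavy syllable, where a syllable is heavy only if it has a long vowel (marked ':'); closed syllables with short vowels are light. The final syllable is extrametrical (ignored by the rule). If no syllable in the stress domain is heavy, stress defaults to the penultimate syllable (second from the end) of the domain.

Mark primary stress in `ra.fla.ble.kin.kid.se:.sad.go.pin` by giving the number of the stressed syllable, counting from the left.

The final syllable (9, pin) is extrametrical; the stress domain is syllables 1–8.
Weights: 1 ra L, 2 fla L, 3 ble L, 4 kin L, 5 kid L, 6 se: H, 7 sad L, 8 go L.
Heavy syllables in the domain: 6. The rightmost is syllable 6 (se:).
Primary stress: syllable 6 → ra.fla.ble.kin.kid.ˈse:.sad.go.pin.

6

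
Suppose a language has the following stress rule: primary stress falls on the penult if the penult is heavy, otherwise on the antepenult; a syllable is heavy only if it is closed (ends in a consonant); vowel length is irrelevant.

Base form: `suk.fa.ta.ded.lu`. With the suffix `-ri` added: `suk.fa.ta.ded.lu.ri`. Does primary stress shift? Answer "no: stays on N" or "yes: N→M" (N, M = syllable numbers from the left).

no: stays on 4

Base `suk.fa.ta.ded.lu` (5 syllables):
  Weights: 3 ta L, 4 ded H, 5 lu L.
  The penult (syllable 4, ded) is heavy, so it takes stress.
  → primary stress on syllable 4.
Suffixed `suk.fa.ta.ded.lu.ri` (6 syllables):
  Weights: 4 ded H, 5 lu L, 6 ri L.
  The penult (syllable 5, lu) is light, so stress falls on the antepenult (syllable 4, ded).
  → primary stress on syllable 4.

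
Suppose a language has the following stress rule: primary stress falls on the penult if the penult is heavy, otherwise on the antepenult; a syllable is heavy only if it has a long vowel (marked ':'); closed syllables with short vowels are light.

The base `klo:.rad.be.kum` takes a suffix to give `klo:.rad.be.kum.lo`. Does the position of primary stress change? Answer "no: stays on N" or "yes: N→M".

yes: 2→3

Base `klo:.rad.be.kum` (4 syllables):
  Weights: 2 rad L, 3 be L, 4 kum L.
  The penult (syllable 3, be) is light, so stress falls on the antepenult (syllable 2, rad).
  → primary stress on syllable 2.
Suffixed `klo:.rad.be.kum.lo` (5 syllables):
  Weights: 3 be L, 4 kum L, 5 lo L.
  The penult (syllable 4, kum) is light, so stress falls on the antepenult (syllable 3, be).
  → primary stress on syllable 3.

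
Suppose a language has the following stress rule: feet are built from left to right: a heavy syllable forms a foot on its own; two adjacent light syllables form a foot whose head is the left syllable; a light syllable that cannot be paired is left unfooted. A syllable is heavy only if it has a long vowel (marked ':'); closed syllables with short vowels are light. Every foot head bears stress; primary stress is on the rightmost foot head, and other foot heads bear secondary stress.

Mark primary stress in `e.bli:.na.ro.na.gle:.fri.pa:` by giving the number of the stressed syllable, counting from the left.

Weights: 1 e L, 2 bli: H, 3 na L, 4 ro L, 5 na L, 6 gle: H, 7 fri L, 8 pa: H.
Parse left to right (heavy = foot alone; LL = one foot; stranded L unfooted): e (ˈbli:) (ˈna.ro) na (ˈgle:) fri (ˈpa:).
Foot heads: 2, 3, 6, 8.
Primary stress on the rightmost head = syllable 8.
Primary stress: syllable 8 → e.bli:.na.ro.na.gle:.fri.ˈpa:.

8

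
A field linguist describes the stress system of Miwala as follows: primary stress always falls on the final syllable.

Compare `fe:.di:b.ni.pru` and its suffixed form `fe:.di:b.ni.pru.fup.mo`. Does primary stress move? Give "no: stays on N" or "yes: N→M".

yes: 4→6

Base `fe:.di:b.ni.pru` (4 syllables):
  The word has 4 syllables; the final syllable is syllable 4 (pru).
  → primary stress on syllable 4.
Suffixed `fe:.di:b.ni.pru.fup.mo` (6 syllables):
  The word has 6 syllables; the final syllable is syllable 6 (mo).
  → primary stress on syllable 6.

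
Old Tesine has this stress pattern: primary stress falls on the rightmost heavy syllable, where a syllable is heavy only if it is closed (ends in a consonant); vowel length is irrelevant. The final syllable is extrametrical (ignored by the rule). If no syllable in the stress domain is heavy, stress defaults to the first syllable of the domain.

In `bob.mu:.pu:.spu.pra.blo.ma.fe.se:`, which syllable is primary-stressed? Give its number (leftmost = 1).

1

The final syllable (9, se:) is extrametrical; the stress domain is syllables 1–8.
Weights: 1 bob H, 2 mu: L, 3 pu: L, 4 spu L, 5 pra L, 6 blo L, 7 ma L, 8 fe L.
Heavy syllables in the domain: 1. The rightmost is syllable 1 (bob).
Primary stress: syllable 1 → ˈbob.mu:.pu:.spu.pra.blo.ma.fe.se:.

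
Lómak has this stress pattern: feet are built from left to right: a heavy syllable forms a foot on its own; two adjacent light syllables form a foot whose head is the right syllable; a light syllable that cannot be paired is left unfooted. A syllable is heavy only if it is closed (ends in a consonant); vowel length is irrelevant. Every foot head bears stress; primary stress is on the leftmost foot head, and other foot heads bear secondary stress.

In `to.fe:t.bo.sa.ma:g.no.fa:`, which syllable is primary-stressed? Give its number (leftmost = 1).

Weights: 1 to L, 2 fe:t H, 3 bo L, 4 sa L, 5 ma:g H, 6 no L, 7 fa: L.
Parse left to right (heavy = foot alone; LL = one foot; stranded L unfooted): to (ˈfe:t) (bo.ˈsa) (ˈma:g) (no.ˈfa:).
Foot heads: 2, 4, 5, 7.
Primary stress on the leftmost head = syllable 2.
Primary stress: syllable 2 → to.ˈfe:t.bo.sa.ma:g.no.fa:.

2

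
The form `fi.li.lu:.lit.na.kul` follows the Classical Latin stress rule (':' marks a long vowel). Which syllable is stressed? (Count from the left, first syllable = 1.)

4

Classical Latin: stress the penult if heavy (long vowel or closed), else the antepenult.
Weights: 4 lit H, 5 na L, 6 kul H.
The penult (syllable 5, na) is light, so stress falls on the antepenult (syllable 4, lit).
Stress on syllable 4: fi.li.lu:.ˈlit.na.kul.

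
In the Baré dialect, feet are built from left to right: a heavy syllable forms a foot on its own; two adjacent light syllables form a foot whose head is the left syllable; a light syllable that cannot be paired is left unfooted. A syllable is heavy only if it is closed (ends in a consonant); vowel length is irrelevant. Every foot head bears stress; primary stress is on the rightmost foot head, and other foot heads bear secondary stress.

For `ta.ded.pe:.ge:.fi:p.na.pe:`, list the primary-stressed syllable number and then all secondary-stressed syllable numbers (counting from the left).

primary 6, secondary 2, 3, 5

Weights: 1 ta L, 2 ded H, 3 pe: L, 4 ge: L, 5 fi:p H, 6 na L, 7 pe: L.
Parse left to right (heavy = foot alone; LL = one foot; stranded L unfooted): ta (ˈded) (ˈpe:.ge:) (ˈfi:p) (ˈna.pe:).
Foot heads: 2, 3, 5, 6.
Primary stress on the rightmost head = syllable 6.
Secondary stress on 2, 3, 5: ta.ˌded.ˌpe:.ge:.ˌfi:p.ˈna.pe:.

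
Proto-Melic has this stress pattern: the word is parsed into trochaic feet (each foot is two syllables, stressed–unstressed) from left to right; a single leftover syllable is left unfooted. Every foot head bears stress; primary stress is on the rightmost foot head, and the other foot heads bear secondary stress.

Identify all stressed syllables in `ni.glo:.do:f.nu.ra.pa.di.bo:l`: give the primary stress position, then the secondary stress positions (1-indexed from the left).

Parse left to right into trochaic (ˈσσ) feet: (ˈni.glo:) (ˈdo:f.nu) (ˈra.pa) (ˈdi.bo:l).
Foot heads (stressed positions): 1, 3, 5, 7.
End Rule Rightmost: primary stress on the rightmost head = syllable 7.
Secondary stress on 1, 3, 5: ˌni.glo:.ˌdo:f.nu.ˌra.pa.ˈdi.bo:l.

primary 7, secondary 1, 3, 5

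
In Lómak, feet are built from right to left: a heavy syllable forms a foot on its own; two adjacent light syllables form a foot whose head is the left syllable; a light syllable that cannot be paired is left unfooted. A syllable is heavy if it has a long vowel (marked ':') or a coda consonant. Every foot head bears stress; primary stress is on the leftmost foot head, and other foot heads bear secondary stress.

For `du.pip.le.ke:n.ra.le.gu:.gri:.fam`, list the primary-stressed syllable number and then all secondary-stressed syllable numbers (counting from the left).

Weights: 1 du L, 2 pip H, 3 le L, 4 ke:n H, 5 ra L, 6 le L, 7 gu: H, 8 gri: H, 9 fam H.
Parse right to left (heavy = foot alone; LL = one foot; stranded L unfooted): du (ˈpip) le (ˈke:n) (ˈra.le) (ˈgu:) (ˈgri:) (ˈfam).
Foot heads: 2, 4, 5, 7, 8, 9.
Primary stress on the leftmost head = syllable 2.
Secondary stress on 4, 5, 7, 8, 9: du.ˈpip.le.ˌke:n.ˌra.le.ˌgu:.ˌgri:.ˌfam.

primary 2, secondary 4, 5, 7, 8, 9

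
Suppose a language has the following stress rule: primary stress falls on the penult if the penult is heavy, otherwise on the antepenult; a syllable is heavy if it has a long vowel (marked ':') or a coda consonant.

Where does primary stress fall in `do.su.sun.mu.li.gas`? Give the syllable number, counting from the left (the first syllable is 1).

Weights: 4 mu L, 5 li L, 6 gas H.
The penult (syllable 5, li) is light, so stress falls on the antepenult (syllable 4, mu).
Primary stress: syllable 4 → do.su.sun.ˈmu.li.gas.

4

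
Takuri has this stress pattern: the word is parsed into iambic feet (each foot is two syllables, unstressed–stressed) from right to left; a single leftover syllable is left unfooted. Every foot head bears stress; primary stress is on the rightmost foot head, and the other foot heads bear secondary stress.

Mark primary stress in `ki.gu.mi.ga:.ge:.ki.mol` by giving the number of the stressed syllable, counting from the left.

Parse right to left into iambic (σˈσ) feet: ki (gu.ˈmi) (ga:.ˈge:) (ki.ˈmol). Syllable 1 is left unfooted.
Foot heads (stressed positions): 3, 5, 7.
End Rule Rightmost: primary stress on the rightmost head = syllable 7.
Primary stress: syllable 7 → ki.gu.mi.ga:.ge:.ki.ˈmol.

7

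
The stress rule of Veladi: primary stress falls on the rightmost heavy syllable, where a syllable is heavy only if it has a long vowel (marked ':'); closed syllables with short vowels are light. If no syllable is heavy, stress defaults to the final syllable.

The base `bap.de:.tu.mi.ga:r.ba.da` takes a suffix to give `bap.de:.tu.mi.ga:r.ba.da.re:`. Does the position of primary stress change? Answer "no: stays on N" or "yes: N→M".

Base `bap.de:.tu.mi.ga:r.ba.da` (7 syllables):
  Weights: 1 bap L, 2 de: H, 3 tu L, 4 mi L, 5 ga:r H, 6 ba L, 7 da L.
  Heavy syllables in the domain: 2, 5. The rightmost is syllable 5 (ga:r).
  → primary stress on syllable 5.
Suffixed `bap.de:.tu.mi.ga:r.ba.da.re:` (8 syllables):
  Weights: 1 bap L, 2 de: H, 3 tu L, 4 mi L, 5 ga:r H, 6 ba L, 7 da L, 8 re: H.
  Heavy syllables in the domain: 2, 5, 8. The rightmost is syllable 8 (re:).
  → primary stress on syllable 8.

yes: 5→8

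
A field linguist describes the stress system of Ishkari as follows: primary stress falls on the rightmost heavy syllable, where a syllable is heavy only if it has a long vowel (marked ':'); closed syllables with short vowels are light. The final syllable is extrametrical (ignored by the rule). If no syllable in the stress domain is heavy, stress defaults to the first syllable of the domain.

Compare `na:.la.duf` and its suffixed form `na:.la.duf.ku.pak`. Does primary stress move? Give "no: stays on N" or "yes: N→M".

no: stays on 1

Base `na:.la.duf` (3 syllables):
  The final syllable (3, duf) is extrametrical; the stress domain is syllables 1–2.
  Weights: 1 na: H, 2 la L.
  Heavy syllables in the domain: 1. The rightmost is syllable 1 (na:).
  → primary stress on syllable 1.
Suffixed `na:.la.duf.ku.pak` (5 syllables):
  The final syllable (5, pak) is extrametrical; the stress domain is syllables 1–4.
  Weights: 1 na: H, 2 la L, 3 duf L, 4 ku L.
  Heavy syllables in the domain: 1. The rightmost is syllable 1 (na:).
  → primary stress on syllable 1.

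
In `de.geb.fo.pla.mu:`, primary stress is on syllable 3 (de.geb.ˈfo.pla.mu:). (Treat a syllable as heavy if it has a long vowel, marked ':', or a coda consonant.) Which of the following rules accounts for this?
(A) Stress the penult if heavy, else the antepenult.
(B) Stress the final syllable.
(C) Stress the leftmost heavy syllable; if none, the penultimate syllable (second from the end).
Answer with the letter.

Rule A → syllable 3 ✓.
Rule B → syllable 5 (observed: 3).
Rule C → syllable 2 (observed: 3).

A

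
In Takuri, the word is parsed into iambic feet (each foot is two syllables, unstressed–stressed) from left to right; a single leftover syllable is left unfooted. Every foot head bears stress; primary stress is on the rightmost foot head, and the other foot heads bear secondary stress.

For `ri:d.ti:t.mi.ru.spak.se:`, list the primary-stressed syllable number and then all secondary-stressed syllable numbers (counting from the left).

primary 6, secondary 2, 4

Parse left to right into iambic (σˈσ) feet: (ri:d.ˈti:t) (mi.ˈru) (spak.ˈse:).
Foot heads (stressed positions): 2, 4, 6.
End Rule Rightmost: primary stress on the rightmost head = syllable 6.
Secondary stress on 2, 4: ri:d.ˌti:t.mi.ˌru.spak.ˈse:.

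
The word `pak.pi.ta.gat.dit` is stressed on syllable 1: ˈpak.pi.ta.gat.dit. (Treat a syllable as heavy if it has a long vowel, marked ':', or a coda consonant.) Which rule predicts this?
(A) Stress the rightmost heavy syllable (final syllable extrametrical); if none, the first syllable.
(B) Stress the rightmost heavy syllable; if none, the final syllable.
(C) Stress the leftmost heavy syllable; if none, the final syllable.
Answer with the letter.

Rule A → syllable 4 (observed: 1).
Rule B → syllable 5 (observed: 1).
Rule C → syllable 1 ✓.

C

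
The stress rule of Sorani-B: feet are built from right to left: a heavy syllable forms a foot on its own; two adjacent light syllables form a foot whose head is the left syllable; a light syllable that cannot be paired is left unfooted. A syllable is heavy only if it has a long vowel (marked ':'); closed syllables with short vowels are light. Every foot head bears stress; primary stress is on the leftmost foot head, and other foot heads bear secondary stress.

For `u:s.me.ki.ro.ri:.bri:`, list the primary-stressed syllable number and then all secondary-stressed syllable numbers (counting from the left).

Weights: 1 u:s H, 2 me L, 3 ki L, 4 ro L, 5 ri: H, 6 bri: H.
Parse right to left (heavy = foot alone; LL = one foot; stranded L unfooted): (ˈu:s) me (ˈki.ro) (ˈri:) (ˈbri:).
Foot heads: 1, 3, 5, 6.
Primary stress on the leftmost head = syllable 1.
Secondary stress on 3, 5, 6: ˈu:s.me.ˌki.ro.ˌri:.ˌbri:.

primary 1, secondary 3, 5, 6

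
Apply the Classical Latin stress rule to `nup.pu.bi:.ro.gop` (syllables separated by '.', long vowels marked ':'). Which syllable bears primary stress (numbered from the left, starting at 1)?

Classical Latin: stress the penult if heavy (long vowel or closed), else the antepenult.
Weights: 3 bi: H, 4 ro L, 5 gop H.
The penult (syllable 4, ro) is light, so stress falls on the antepenult (syllable 3, bi:).
Stress on syllable 3: nup.pu.ˈbi:.ro.gop.

3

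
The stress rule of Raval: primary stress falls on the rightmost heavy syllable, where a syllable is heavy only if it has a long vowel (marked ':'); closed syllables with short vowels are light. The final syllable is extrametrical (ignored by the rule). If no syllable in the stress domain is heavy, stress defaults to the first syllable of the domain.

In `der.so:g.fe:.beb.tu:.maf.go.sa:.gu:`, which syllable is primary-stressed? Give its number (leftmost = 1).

8

The final syllable (9, gu:) is extrametrical; the stress domain is syllables 1–8.
Weights: 1 der L, 2 so:g H, 3 fe: H, 4 beb L, 5 tu: H, 6 maf L, 7 go L, 8 sa: H.
Heavy syllables in the domain: 2, 3, 5, 8. The rightmost is syllable 8 (sa:).
Primary stress: syllable 8 → der.so:g.fe:.beb.tu:.maf.go.ˈsa:.gu:.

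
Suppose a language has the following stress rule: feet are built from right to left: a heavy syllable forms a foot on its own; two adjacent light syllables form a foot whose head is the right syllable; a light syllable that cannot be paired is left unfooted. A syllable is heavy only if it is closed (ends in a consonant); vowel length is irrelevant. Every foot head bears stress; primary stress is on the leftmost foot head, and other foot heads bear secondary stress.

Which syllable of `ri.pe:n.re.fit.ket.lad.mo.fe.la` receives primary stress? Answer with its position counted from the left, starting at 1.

Weights: 1 ri L, 2 pe:n H, 3 re L, 4 fit H, 5 ket H, 6 lad H, 7 mo L, 8 fe L, 9 la L.
Parse right to left (heavy = foot alone; LL = one foot; stranded L unfooted): ri (ˈpe:n) re (ˈfit) (ˈket) (ˈlad) mo (fe.ˈla).
Foot heads: 2, 4, 5, 6, 9.
Primary stress on the leftmost head = syllable 2.
Primary stress: syllable 2 → ri.ˈpe:n.re.fit.ket.lad.mo.fe.la.

2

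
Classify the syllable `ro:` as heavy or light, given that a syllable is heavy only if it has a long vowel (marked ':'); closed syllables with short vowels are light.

`ro:`: long vowel, open (no coda). Long vowel → heavy.

heavy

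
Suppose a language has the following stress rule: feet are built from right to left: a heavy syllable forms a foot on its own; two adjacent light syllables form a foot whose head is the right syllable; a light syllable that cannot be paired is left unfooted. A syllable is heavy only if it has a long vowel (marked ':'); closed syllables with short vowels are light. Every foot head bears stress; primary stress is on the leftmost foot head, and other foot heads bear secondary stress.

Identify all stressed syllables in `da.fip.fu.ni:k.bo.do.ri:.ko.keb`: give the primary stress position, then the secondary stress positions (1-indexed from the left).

Weights: 1 da L, 2 fip L, 3 fu L, 4 ni:k H, 5 bo L, 6 do L, 7 ri: H, 8 ko L, 9 keb L.
Parse right to left (heavy = foot alone; LL = one foot; stranded L unfooted): da (fip.ˈfu) (ˈni:k) (bo.ˈdo) (ˈri:) (ko.ˈkeb).
Foot heads: 3, 4, 6, 7, 9.
Primary stress on the leftmost head = syllable 3.
Secondary stress on 4, 6, 7, 9: da.fip.ˈfu.ˌni:k.bo.ˌdo.ˌri:.ko.ˌkeb.

primary 3, secondary 4, 6, 7, 9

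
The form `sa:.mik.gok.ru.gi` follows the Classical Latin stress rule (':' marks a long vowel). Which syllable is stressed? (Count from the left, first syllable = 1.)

3

Classical Latin: stress the penult if heavy (long vowel or closed), else the antepenult.
Weights: 3 gok H, 4 ru L, 5 gi L.
The penult (syllable 4, ru) is light, so stress falls on the antepenult (syllable 3, gok).
Stress on syllable 3: sa:.mik.ˈgok.ru.gi.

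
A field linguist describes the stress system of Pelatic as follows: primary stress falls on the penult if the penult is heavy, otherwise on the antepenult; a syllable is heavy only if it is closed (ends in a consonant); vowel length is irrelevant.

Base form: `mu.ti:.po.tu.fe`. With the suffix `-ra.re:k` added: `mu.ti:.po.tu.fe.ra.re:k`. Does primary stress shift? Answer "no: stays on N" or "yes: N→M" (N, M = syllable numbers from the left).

Base `mu.ti:.po.tu.fe` (5 syllables):
  Weights: 3 po L, 4 tu L, 5 fe L.
  The penult (syllable 4, tu) is light, so stress falls on the antepenult (syllable 3, po).
  → primary stress on syllable 3.
Suffixed `mu.ti:.po.tu.fe.ra.re:k` (7 syllables):
  Weights: 5 fe L, 6 ra L, 7 re:k H.
  The penult (syllable 6, ra) is light, so stress falls on the antepenult (syllable 5, fe).
  → primary stress on syllable 5.

yes: 3→5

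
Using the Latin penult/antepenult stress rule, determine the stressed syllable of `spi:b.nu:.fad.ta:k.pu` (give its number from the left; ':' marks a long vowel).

4

Classical Latin: stress the penult if heavy (long vowel or closed), else the antepenult.
Weights: 3 fad H, 4 ta:k H, 5 pu L.
The penult (syllable 4, ta:k) is heavy, so it takes stress.
Stress on syllable 4: spi:b.nu:.fad.ˈta:k.pu.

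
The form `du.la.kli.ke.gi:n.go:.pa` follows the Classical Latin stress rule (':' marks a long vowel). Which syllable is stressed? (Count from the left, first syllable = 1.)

6

Classical Latin: stress the penult if heavy (long vowel or closed), else the antepenult.
Weights: 5 gi:n H, 6 go: H, 7 pa L.
The penult (syllable 6, go:) is heavy, so it takes stress.
Stress on syllable 6: du.la.kli.ke.gi:n.ˈgo:.pa.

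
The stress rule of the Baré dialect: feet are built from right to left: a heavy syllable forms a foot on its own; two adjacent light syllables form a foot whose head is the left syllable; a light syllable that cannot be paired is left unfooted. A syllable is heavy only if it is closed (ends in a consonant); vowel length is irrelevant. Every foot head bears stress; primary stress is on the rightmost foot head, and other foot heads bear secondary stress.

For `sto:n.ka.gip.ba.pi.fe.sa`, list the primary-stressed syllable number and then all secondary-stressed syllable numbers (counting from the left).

primary 6, secondary 1, 3, 4

Weights: 1 sto:n H, 2 ka L, 3 gip H, 4 ba L, 5 pi L, 6 fe L, 7 sa L.
Parse right to left (heavy = foot alone; LL = one foot; stranded L unfooted): (ˈsto:n) ka (ˈgip) (ˈba.pi) (ˈfe.sa).
Foot heads: 1, 3, 4, 6.
Primary stress on the rightmost head = syllable 6.
Secondary stress on 1, 3, 4: ˌsto:n.ka.ˌgip.ˌba.pi.ˈfe.sa.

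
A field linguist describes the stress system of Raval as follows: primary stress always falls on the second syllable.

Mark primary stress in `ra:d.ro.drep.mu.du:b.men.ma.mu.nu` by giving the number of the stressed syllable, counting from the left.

The word has 9 syllables; the second syllable is syllable 2 (ro).
Primary stress: syllable 2 → ra:d.ˈro.drep.mu.du:b.men.ma.mu.nu.

2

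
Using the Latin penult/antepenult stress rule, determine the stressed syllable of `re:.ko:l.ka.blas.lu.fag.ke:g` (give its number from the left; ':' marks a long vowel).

Classical Latin: stress the penult if heavy (long vowel or closed), else the antepenult.
Weights: 5 lu L, 6 fag H, 7 ke:g H.
The penult (syllable 6, fag) is heavy, so it takes stress.
Stress on syllable 6: re:.ko:l.ka.blas.lu.ˈfag.ke:g.

6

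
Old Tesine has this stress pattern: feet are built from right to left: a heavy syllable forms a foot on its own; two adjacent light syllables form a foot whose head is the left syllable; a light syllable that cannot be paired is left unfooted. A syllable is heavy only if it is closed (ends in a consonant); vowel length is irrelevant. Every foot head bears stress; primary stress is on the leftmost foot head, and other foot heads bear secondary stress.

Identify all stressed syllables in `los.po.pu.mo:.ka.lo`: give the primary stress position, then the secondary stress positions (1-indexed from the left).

Weights: 1 los H, 2 po L, 3 pu L, 4 mo: L, 5 ka L, 6 lo L.
Parse right to left (heavy = foot alone; LL = one foot; stranded L unfooted): (ˈlos) po (ˈpu.mo:) (ˈka.lo).
Foot heads: 1, 3, 5.
Primary stress on the leftmost head = syllable 1.
Secondary stress on 3, 5: ˈlos.po.ˌpu.mo:.ˌka.lo.

primary 1, secondary 3, 5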